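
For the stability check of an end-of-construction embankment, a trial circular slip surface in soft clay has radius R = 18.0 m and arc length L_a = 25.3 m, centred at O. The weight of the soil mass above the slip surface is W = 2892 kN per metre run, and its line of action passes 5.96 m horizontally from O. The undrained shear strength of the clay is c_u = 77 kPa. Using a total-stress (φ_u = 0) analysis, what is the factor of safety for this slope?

FS = 2.03

Taking moments about the centre O, the resisting moment is provided by the undrained shear strength acting along the arc:
M_R = c_u·L_a·R = 77·25.30·18.0 = 35065.8 kN·m/m
M_D = W·d = 2892·5.96 = 17236.3 kN·m/m
FS = M_R / M_D = 35065.8 / 17236.3 = 2.034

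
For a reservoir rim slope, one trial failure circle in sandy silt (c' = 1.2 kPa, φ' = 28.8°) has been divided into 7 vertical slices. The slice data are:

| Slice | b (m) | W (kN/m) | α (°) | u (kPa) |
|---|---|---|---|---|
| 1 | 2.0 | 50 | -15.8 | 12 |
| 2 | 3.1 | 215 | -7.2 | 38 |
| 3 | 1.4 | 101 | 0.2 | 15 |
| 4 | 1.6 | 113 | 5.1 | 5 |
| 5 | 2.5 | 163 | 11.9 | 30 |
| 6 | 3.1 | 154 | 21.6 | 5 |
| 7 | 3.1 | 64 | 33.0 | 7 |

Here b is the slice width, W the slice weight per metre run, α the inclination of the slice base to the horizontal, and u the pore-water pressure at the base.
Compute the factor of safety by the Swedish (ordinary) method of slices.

Ordinary method of slices: FS = Σ[c'·Δl_i + (W_i cosα_i − u_i·Δl_i)·tanφ'] / Σ W_i sinα_i, with Δl_i = b_i / cosα_i.
Slice 1: Δl = 2.0/cos(-15.8°) = 2.079 m; N'_1 = 50·cos(-15.8°) − 12·2.079 = 23.2; c'Δl = 2.49; W sinα = -13.6
Slice 2: Δl = 3.1/cos(-7.2°) = 3.125 m; N'_2 = 215·cos(-7.2°) − 38·3.125 = 94.6; c'Δl = 3.75; W sinα = -26.9
Slice 3: Δl = 1.4/cos0.2° = 1.400 m; N'_3 = 101·cos0.2° − 15·1.400 = 80.0; c'Δl = 1.68; W sinα = 0.4
Slice 4: Δl = 1.6/cos5.1° = 1.606 m; N'_4 = 113·cos5.1° − 5·1.606 = 104.5; c'Δl = 1.93; W sinα = 10.0
Slice 5: Δl = 2.5/cos11.9° = 2.555 m; N'_5 = 163·cos11.9° − 30·2.555 = 82.8; c'Δl = 3.07; W sinα = 33.6
Slice 6: Δl = 3.1/cos21.6° = 3.334 m; N'_6 = 154·cos21.6° − 5·3.334 = 126.5; c'Δl = 4.00; W sinα = 56.7
Slice 7: Δl = 3.1/cos33.0° = 3.696 m; N'_7 = 64·cos33.0° − 7·3.696 = 27.8; c'Δl = 4.44; W sinα = 34.9
Σc'Δl = 21.4 kN/m; ΣN' = 539.4 kN/m; ΣW sinα = 95.0 kN/m
Resisting = 21.4 + 539.4·tan28.8° = 21.4 + 296.5 = 317.9 kN/m
FS = 317.9 / 95.0 = 3.346

FS = 3.35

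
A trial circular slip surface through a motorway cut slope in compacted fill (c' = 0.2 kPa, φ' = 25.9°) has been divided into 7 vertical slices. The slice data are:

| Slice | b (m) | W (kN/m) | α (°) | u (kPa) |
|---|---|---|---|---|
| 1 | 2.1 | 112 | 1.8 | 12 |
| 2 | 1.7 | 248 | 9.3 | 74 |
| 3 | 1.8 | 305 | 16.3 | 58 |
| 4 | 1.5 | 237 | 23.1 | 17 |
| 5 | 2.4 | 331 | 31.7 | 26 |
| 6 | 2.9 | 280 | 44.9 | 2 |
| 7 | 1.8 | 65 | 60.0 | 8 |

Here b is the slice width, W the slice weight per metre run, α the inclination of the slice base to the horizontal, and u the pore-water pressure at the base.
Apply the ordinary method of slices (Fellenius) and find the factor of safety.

Ordinary method of slices: FS = Σ[c'·Δl_i + (W_i cosα_i − u_i·Δl_i)·tanφ'] / Σ W_i sinα_i, with Δl_i = b_i / cosα_i.
Slice 1: Δl = 2.1/cos1.8° = 2.101 m; N'_1 = 112·cos1.8° − 12·2.101 = 86.7; c'Δl = 0.42; W sinα = 3.5
Slice 2: Δl = 1.7/cos9.3° = 1.723 m; N'_2 = 248·cos9.3° − 74·1.723 = 117.3; c'Δl = 0.34; W sinα = 40.1
Slice 3: Δl = 1.8/cos16.3° = 1.875 m; N'_3 = 305·cos16.3° − 58·1.875 = 184.0; c'Δl = 0.38; W sinα = 85.6
Slice 4: Δl = 1.5/cos23.1° = 1.631 m; N'_4 = 237·cos23.1° − 17·1.631 = 190.3; c'Δl = 0.33; W sinα = 93.0
Slice 5: Δl = 2.4/cos31.7° = 2.821 m; N'_5 = 331·cos31.7° − 26·2.821 = 208.3; c'Δl = 0.56; W sinα = 173.9
Slice 6: Δl = 2.9/cos44.9° = 4.094 m; N'_6 = 280·cos44.9° − 2·4.094 = 190.1; c'Δl = 0.82; W sinα = 197.6
Slice 7: Δl = 1.8/cos60.0° = 3.600 m; N'_7 = 65·cos60.0° − 8·3.600 = 3.7; c'Δl = 0.72; W sinα = 56.3
Σc'Δl = 3.6 kN/m; ΣN' = 980.4 kN/m; ΣW sinα = 650.0 kN/m
Resisting = 3.6 + 980.4·tan25.9° = 3.6 + 476.0 = 479.6 kN/m
FS = 479.6 / 650.0 = 0.738

FS = 0.74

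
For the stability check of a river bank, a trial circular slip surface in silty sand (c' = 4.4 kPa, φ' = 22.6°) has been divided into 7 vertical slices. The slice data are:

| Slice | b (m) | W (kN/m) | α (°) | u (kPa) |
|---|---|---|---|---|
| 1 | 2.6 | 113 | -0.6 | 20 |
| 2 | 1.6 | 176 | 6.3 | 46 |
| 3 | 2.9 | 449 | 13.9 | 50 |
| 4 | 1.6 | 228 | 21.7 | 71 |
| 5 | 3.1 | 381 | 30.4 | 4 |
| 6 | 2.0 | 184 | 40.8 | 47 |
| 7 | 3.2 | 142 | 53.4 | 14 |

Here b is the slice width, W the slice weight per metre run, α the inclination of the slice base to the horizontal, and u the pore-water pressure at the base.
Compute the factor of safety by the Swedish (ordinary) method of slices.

Ordinary method of slices: FS = Σ[c'·Δl_i + (W_i cosα_i − u_i·Δl_i)·tanφ'] / Σ W_i sinα_i, with Δl_i = b_i / cosα_i.
Slice 1: Δl = 2.6/cos(-0.6°) = 2.600 m; N'_1 = 113·cos(-0.6°) − 20·2.600 = 61.0; c'Δl = 11.44; W sinα = -1.2
Slice 2: Δl = 1.6/cos6.3° = 1.610 m; N'_2 = 176·cos6.3° − 46·1.610 = 100.9; c'Δl = 7.08; W sinα = 19.3
Slice 3: Δl = 2.9/cos13.9° = 2.987 m; N'_3 = 449·cos13.9° − 50·2.987 = 286.5; c'Δl = 13.14; W sinα = 107.9
Slice 4: Δl = 1.6/cos21.7° = 1.722 m; N'_4 = 228·cos21.7° − 71·1.722 = 89.6; c'Δl = 7.58; W sinα = 84.3
Slice 5: Δl = 3.1/cos30.4° = 3.594 m; N'_5 = 381·cos30.4° − 4·3.594 = 314.2; c'Δl = 15.81; W sinα = 192.8
Slice 6: Δl = 2.0/cos40.8° = 2.642 m; N'_6 = 184·cos40.8° − 47·2.642 = 15.1; c'Δl = 11.62; W sinα = 120.2
Slice 7: Δl = 3.2/cos53.4° = 5.367 m; N'_7 = 142·cos53.4° − 14·5.367 = 9.5; c'Δl = 23.62; W sinα = 114.0
Σc'Δl = 90.3 kN/m; ΣN' = 876.8 kN/m; ΣW sinα = 637.3 kN/m
Resisting = 90.3 + 876.8·tan22.6° = 90.3 + 365.0 = 455.3 kN/m
FS = 455.3 / 637.3 = 0.714

FS = 0.71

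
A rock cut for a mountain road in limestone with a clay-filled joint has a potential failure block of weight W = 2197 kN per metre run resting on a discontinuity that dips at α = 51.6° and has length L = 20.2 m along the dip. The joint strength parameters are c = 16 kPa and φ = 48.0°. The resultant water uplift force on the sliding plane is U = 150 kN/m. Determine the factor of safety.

FS = 0.97

Resolving the block weight along and normal to the plane and applying the Mohr–Coulomb strength on the joint:
N' = W cosα − U = 2197·cos51.6° − 150 = 1214.7 kN/m
Driving force T = W sinα = 2197·sin51.6° = 1721.8 kN/m
Resisting force R = c·L + N'·tanφ = 16·20.2 + 1214.7·tan48.0° = 323.2 + 1349.0 = 1672.2 kN/m
FS = R / T = 1672.2 / 1721.8 = 0.971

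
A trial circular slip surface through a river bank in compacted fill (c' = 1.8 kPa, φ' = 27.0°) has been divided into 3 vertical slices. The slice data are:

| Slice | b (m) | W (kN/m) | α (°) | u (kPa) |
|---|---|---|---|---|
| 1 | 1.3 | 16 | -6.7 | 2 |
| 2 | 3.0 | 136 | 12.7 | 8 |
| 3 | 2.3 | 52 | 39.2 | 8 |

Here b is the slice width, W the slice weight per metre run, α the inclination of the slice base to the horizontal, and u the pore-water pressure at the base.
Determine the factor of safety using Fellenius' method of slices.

FS = 1.37

Ordinary method of slices: FS = Σ[c'·Δl_i + (W_i cosα_i − u_i·Δl_i)·tanφ'] / Σ W_i sinα_i, with Δl_i = b_i / cosα_i.
Slice 1: Δl = 1.3/cos(-6.7°) = 1.309 m; N'_1 = 16·cos(-6.7°) − 2·1.309 = 13.3; c'Δl = 2.36; W sinα = -1.9
Slice 2: Δl = 3.0/cos12.7° = 3.075 m; N'_2 = 136·cos12.7° − 8·3.075 = 108.1; c'Δl = 5.54; W sinα = 29.9
Slice 3: Δl = 2.3/cos39.2° = 2.968 m; N'_3 = 52·cos39.2° − 8·2.968 = 16.6; c'Δl = 5.34; W sinα = 32.9
Σc'Δl = 13.2 kN/m; ΣN' = 137.9 kN/m; ΣW sinα = 60.9 kN/m
Resisting = 13.2 + 137.9·tan27.0° = 13.2 + 70.3 = 83.5 kN/m
FS = 83.5 / 60.9 = 1.371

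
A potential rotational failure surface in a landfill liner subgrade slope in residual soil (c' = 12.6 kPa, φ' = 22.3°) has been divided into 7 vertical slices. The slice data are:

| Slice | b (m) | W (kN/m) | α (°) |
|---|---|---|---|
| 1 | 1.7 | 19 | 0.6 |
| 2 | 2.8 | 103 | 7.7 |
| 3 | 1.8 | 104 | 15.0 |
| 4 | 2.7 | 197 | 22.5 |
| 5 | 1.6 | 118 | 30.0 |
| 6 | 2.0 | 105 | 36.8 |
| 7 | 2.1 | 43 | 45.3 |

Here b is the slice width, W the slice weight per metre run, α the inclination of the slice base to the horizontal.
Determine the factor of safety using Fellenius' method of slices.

Ordinary method of slices: FS = Σ[c'·Δl_i + (W_i cosα_i)·tanφ'] / Σ W_i sinα_i, with Δl_i = b_i / cosα_i.
Slice 1: Δl = 1.7/cos0.6° = 1.700 m; N'_1 = 19·cos0.6° = 19.0; c'Δl = 21.42; W sinα = 0.2
Slice 2: Δl = 2.8/cos7.7° = 2.825 m; N'_2 = 103·cos7.7° = 102.1; c'Δl = 35.60; W sinα = 13.8
Slice 3: Δl = 1.8/cos15.0° = 1.863 m; N'_3 = 104·cos15.0° = 100.5; c'Δl = 23.48; W sinα = 26.9
Slice 4: Δl = 2.7/cos22.5° = 2.922 m; N'_4 = 197·cos22.5° = 182.0; c'Δl = 36.82; W sinα = 75.4
Slice 5: Δl = 1.6/cos30.0° = 1.848 m; N'_5 = 118·cos30.0° = 102.2; c'Δl = 23.28; W sinα = 59.0
Slice 6: Δl = 2.0/cos36.8° = 2.498 m; N'_6 = 105·cos36.8° = 84.1; c'Δl = 31.47; W sinα = 62.9
Slice 7: Δl = 2.1/cos45.3° = 2.986 m; N'_7 = 43·cos45.3° = 30.2; c'Δl = 37.62; W sinα = 30.6
Σc'Δl = 209.7 kN/m; ΣN' = 620.0 kN/m; ΣW sinα = 268.8 kN/m
Resisting = 209.7 + 620.0·tan22.3° = 209.7 + 254.3 = 464.0 kN/m
FS = 464.0 / 268.8 = 1.726

FS = 1.73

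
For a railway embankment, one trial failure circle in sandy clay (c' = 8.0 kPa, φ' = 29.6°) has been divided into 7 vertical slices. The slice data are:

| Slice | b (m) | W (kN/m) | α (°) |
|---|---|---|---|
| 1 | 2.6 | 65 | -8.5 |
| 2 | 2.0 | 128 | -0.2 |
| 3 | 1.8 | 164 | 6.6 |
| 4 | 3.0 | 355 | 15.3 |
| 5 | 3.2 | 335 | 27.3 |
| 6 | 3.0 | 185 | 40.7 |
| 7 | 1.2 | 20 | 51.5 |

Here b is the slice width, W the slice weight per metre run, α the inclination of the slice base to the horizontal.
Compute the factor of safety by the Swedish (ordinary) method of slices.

FS = 2.05

Ordinary method of slices: FS = Σ[c'·Δl_i + (W_i cosα_i)·tanφ'] / Σ W_i sinα_i, with Δl_i = b_i / cosα_i.
Slice 1: Δl = 2.6/cos(-8.5°) = 2.629 m; N'_1 = 65·cos(-8.5°) = 64.3; c'Δl = 21.03; W sinα = -9.6
Slice 2: Δl = 2.0/cos(-0.2°) = 2.000 m; N'_2 = 128·cos(-0.2°) = 128.0; c'Δl = 16.00; W sinα = -0.4
Slice 3: Δl = 1.8/cos6.6° = 1.812 m; N'_3 = 164·cos6.6° = 162.9; c'Δl = 14.50; W sinα = 18.8
Slice 4: Δl = 3.0/cos15.3° = 3.110 m; N'_4 = 355·cos15.3° = 342.4; c'Δl = 24.88; W sinα = 93.7
Slice 5: Δl = 3.2/cos27.3° = 3.601 m; N'_5 = 335·cos27.3° = 297.7; c'Δl = 28.81; W sinα = 153.6
Slice 6: Δl = 3.0/cos40.7° = 3.957 m; N'_6 = 185·cos40.7° = 140.3; c'Δl = 31.66; W sinα = 120.6
Slice 7: Δl = 1.2/cos51.5° = 1.928 m; N'_7 = 20·cos51.5° = 12.5; c'Δl = 15.42; W sinα = 15.7
Σc'Δl = 152.3 kN/m; ΣN' = 1148.0 kN/m; ΣW sinα = 392.4 kN/m
Resisting = 152.3 + 1148.0·tan29.6° = 152.3 + 652.2 = 804.5 kN/m
FS = 804.5 / 392.4 = 2.050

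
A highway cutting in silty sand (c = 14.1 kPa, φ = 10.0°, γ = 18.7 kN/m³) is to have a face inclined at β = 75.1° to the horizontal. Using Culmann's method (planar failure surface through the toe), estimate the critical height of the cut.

Culmann's analysis gives the critical failure plane at α_cr = (β + φ)/2 = (75.1 + 10.0)/2 = 42.5°, and the critical height
H_c = (4c/γ) · sinβ cosφ / [1 − cos(β − φ)]
    = (4·14.1/18.7) · sin75.1°·cos10.0° / [1 − cos(65.1°)]
    = 3.016 · 0.9664·0.9848 / [1 − 0.4210]
    = 3.016 · 0.9517 / 0.5790
    = 4.96 m

H_c = 4.96 m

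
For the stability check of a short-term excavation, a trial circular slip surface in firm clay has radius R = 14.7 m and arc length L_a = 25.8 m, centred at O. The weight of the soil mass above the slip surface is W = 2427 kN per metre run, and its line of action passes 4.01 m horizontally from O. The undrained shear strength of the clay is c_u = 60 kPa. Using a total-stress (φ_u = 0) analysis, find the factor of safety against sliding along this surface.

FS = 2.34

Taking moments about the centre O, the resisting moment is provided by the undrained shear strength acting along the arc:
M_R = c_u·L_a·R = 60·25.80·14.7 = 22755.6 kN·m/m
M_D = W·d = 2427·4.01 = 9732.3 kN·m/m
FS = M_R / M_D = 22755.6 / 9732.3 = 2.338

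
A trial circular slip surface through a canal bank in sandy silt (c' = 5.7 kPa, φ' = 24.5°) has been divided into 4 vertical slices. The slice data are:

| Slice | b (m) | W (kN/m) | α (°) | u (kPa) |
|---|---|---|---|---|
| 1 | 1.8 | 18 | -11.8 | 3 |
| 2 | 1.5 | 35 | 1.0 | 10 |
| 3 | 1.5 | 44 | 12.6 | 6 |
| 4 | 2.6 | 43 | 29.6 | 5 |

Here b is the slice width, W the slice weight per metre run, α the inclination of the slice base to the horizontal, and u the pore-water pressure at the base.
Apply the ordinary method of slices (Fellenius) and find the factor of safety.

Ordinary method of slices: FS = Σ[c'·Δl_i + (W_i cosα_i − u_i·Δl_i)·tanφ'] / Σ W_i sinα_i, with Δl_i = b_i / cosα_i.
Slice 1: Δl = 1.8/cos(-11.8°) = 1.839 m; N'_1 = 18·cos(-11.8°) − 3·1.839 = 12.1; c'Δl = 10.48; W sinα = -3.7
Slice 2: Δl = 1.5/cos1.0° = 1.500 m; N'_2 = 35·cos1.0° − 10·1.500 = 20.0; c'Δl = 8.55; W sinα = 0.6
Slice 3: Δl = 1.5/cos12.6° = 1.537 m; N'_3 = 44·cos12.6° − 6·1.537 = 33.7; c'Δl = 8.76; W sinα = 9.6
Slice 4: Δl = 2.6/cos29.6° = 2.990 m; N'_4 = 43·cos29.6° − 5·2.990 = 22.4; c'Δl = 17.04; W sinα = 21.2
Σc'Δl = 44.8 kN/m; ΣN' = 88.3 kN/m; ΣW sinα = 27.8 kN/m
Resisting = 44.8 + 88.3·tan24.5° = 44.8 + 40.2 = 85.1 kN/m
FS = 85.1 / 27.8 = 3.063

FS = 3.06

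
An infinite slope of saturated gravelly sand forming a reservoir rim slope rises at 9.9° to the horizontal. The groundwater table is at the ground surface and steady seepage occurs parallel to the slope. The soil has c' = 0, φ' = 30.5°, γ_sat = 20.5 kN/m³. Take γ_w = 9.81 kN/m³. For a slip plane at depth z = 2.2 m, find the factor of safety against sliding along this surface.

With seepage parallel to the slope and the water table at the surface, the effective normal stress on the slip plane uses the buoyant unit weight γ' = γ_sat − γ_w while the driving shear stress uses γ_sat:
FS = [c' + γ' z cos²β tanφ'] / [γ_sat z sinβ cosβ]
(For c' = 0 this reduces to FS = (γ'/γ_sat)·tanφ'/tanβ.)
γ' = 20.5 − 9.81 = 10.69 kN/m³
Numerator = 0.0 + 10.69·2.2·cos²9.9°·tan30.5° = 0.0 + 10.69·2.2·0.9704·0.5890 = 13.444 kPa
Denominator = 20.5·2.2·sin9.9°·cos9.9° = 20.5·2.2·0.1719·0.9851 = 7.639 kPa
FS = 13.444 / 7.639 = 1.760

FS = 1.76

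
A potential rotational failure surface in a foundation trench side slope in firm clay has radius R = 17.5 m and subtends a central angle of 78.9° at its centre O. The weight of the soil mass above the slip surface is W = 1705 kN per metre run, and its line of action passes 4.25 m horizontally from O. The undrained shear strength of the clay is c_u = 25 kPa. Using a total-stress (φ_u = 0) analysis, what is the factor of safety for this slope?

Taking moments about the centre O, the resisting moment is provided by the undrained shear strength acting along the arc:
Arc length L_a = R·θ = 17.5·(78.9°·π/180) = 17.5·1.3771 = 24.10 m
M_R = c_u·L_a·R = 25·24.10·17.5 = 10543.2 kN·m/m
M_D = W·d = 1705·4.25 = 7246.2 kN·m/m
FS = M_R / M_D = 10543.2 / 7246.2 = 1.455

FS = 1.45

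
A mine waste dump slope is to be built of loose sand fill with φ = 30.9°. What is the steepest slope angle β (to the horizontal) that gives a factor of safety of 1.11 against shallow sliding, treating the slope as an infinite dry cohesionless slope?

For an infinite dry cohesionless slope FS = tanφ/tanβ, so tanβ = tanφ / FS.
tanβ = tan30.9° / 1.11 = 0.5985 / 1.11 = 0.5392
β = arctan(0.5392) = 28.33°

β = 28.3°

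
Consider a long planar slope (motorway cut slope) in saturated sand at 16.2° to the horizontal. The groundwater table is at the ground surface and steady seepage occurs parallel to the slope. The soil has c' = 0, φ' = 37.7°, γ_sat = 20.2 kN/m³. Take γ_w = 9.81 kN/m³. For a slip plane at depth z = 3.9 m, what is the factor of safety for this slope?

With seepage parallel to the slope and the water table at the surface, the effective normal stress on the slip plane uses the buoyant unit weight γ' = γ_sat − γ_w while the driving shear stress uses γ_sat:
FS = [c' + γ' z cos²β tanφ'] / [γ_sat z sinβ cosβ]
(For c' = 0 this reduces to FS = (γ'/γ_sat)·tanφ'/tanβ.)
γ' = 20.2 − 9.81 = 10.39 kN/m³
Numerator = 0.0 + 10.39·3.9·cos²16.2°·tan37.7° = 0.0 + 10.39·3.9·0.9222·0.7729 = 28.881 kPa
Denominator = 20.2·3.9·sin16.2°·cos16.2° = 20.2·3.9·0.2790·0.9603 = 21.106 kPa
FS = 28.881 / 21.106 = 1.368

FS = 1.37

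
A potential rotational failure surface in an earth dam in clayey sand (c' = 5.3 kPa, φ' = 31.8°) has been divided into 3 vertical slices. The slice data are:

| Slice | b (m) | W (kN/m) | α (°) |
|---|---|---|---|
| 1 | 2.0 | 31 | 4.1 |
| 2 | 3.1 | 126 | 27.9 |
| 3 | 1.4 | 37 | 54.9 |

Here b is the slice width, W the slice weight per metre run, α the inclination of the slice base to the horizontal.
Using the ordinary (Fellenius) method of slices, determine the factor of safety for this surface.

FS = 1.57

Ordinary method of slices: FS = Σ[c'·Δl_i + (W_i cosα_i)·tanφ'] / Σ W_i sinα_i, with Δl_i = b_i / cosα_i.
Slice 1: Δl = 2.0/cos4.1° = 2.005 m; N'_1 = 31·cos4.1° = 30.9; c'Δl = 10.63; W sinα = 2.2
Slice 2: Δl = 3.1/cos27.9° = 3.508 m; N'_2 = 126·cos27.9° = 111.4; c'Δl = 18.59; W sinα = 59.0
Slice 3: Δl = 1.4/cos54.9° = 2.435 m; N'_3 = 37·cos54.9° = 21.3; c'Δl = 12.90; W sinα = 30.3
Σc'Δl = 42.1 kN/m; ΣN' = 163.6 kN/m; ΣW sinα = 91.4 kN/m
Resisting = 42.1 + 163.6·tan31.8° = 42.1 + 101.4 = 143.5 kN/m
FS = 143.5 / 91.4 = 1.570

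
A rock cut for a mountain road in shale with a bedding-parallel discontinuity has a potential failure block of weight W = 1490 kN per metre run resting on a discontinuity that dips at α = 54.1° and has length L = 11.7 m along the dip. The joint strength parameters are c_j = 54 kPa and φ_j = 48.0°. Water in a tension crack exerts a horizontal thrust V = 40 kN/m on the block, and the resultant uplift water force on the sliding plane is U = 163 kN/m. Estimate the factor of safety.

Resolving the block weight along and normal to the plane and applying the Mohr–Coulomb strength on the joint:
N' = W cosα − U − V sinα = 1490·cos54.1° − 163 − 40·sin54.1° = 678.3 kN/m
Driving force T = W sinα + V cosα = 1490·sin54.1° + 40·cos54.1° = 1230.4 kN/m
Resisting force R = c_j·L + N'·tanφ_j = 54·11.7 + 678.3·tan48.0° = 631.8 + 753.3 = 1385.1 kN/m
FS = R / T = 1385.1 / 1230.4 = 1.126

FS = 1.13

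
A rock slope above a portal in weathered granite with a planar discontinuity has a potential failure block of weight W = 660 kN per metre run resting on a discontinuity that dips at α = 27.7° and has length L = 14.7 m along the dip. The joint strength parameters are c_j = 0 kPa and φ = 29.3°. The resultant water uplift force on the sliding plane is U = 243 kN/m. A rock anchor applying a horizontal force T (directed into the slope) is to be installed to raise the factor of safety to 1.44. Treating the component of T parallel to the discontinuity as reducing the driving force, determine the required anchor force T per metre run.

Resolving forces along and normal to the sliding plane, with the horizontal anchor force T adding T·sinα to the effective normal force and T·cosα acting up the plane against the driving force:
FS = [c_jL + (W cosα − U + T sinα) tanφ] / [W sinα − T cosα]
Without the anchor: N' = 341.4 kN/m, driving T_d = 306.8 kN/m, resisting R = 0·14.7 + 341.4·tan29.3° = 191.6 kN/m, FS = 0.62.
Setting FS = 1.44 and solving for T:
1.44·(306.8 − T cos27.7°) = 191.6 + T sin27.7°·tan29.3°
T·(sin27.7°·tan29.3° + 1.44·cos27.7°) = 1.44·306.8 − 191.6
T·(0.4648·0.5612 + 1.44·0.8854) = 441.8 − 191.6 = 250.2
T·1.5358 = 250.2
T = 162.9 kN/m

T = 163 kN/m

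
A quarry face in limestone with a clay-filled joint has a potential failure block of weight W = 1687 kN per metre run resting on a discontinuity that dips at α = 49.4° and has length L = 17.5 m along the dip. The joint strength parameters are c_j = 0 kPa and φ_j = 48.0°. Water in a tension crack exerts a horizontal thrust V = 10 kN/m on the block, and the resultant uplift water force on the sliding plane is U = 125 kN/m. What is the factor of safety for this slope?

Resolving the block weight along and normal to the plane and applying the Mohr–Coulomb strength on the joint:
N' = W cosα − U − V sinα = 1687·cos49.4° − 125 − 10·sin49.4° = 965.3 kN/m
Driving force T = W sinα + V cosα = 1687·sin49.4° + 10·cos49.4° = 1287.4 kN/m
Resisting force R = c_j·L + N'·tanφ_j = 0·17.5 + 965.3·tan48.0° = 0.0 + 1072.0 = 1072.0 kN/m
FS = R / T = 1072.0 / 1287.4 = 0.833

FS = 0.83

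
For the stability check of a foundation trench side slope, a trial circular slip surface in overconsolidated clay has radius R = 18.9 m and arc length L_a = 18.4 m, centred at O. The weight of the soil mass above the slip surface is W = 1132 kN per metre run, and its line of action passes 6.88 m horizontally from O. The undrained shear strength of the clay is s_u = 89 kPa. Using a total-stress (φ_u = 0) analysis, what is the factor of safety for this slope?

FS = 3.97

Taking moments about the centre O, the resisting moment is provided by the undrained shear strength acting along the arc:
M_R = s_u·L_a·R = 89·18.40·18.9 = 30950.6 kN·m/m
M_D = W·d = 1132·6.88 = 7788.2 kN·m/m
FS = M_R / M_D = 30950.6 / 7788.2 = 3.974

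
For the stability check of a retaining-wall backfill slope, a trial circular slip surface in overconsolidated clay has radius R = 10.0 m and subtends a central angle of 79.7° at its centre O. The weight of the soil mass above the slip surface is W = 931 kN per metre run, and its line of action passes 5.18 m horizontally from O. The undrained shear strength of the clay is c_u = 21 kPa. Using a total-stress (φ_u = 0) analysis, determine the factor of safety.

Taking moments about the centre O, the resisting moment is provided by the undrained shear strength acting along the arc:
Arc length L_a = R·θ = 10.0·(79.7°·π/180) = 10.0·1.3910 = 13.91 m
M_R = c_u·L_a·R = 21·13.91·10.0 = 2921.2 kN·m/m
M_D = W·d = 931·5.18 = 4822.6 kN·m/m
FS = M_R / M_D = 2921.2 / 4822.6 = 0.606

FS = 0.61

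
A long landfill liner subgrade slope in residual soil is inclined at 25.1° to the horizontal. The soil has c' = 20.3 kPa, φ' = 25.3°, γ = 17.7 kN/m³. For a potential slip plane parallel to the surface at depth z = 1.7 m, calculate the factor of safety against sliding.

FS = 2.77

For an infinite slope with a slip plane parallel to the surface (no pore pressure): FS = [c' + γz cos²β tanφ'] / [γz sinβ cosβ].
γz = 17.7·1.7 = 30.09 kN/m²
Numerator = 20.3 + 30.09·cos²25.1°·tan25.3° = 20.3 + 30.09·0.8201·0.4727 = 31.964 kPa
Denominator = 30.09·sin25.1°·cos25.1° = 30.09·0.4242·0.9056 = 11.559 kPa
FS = 31.964 / 11.559 = 2.765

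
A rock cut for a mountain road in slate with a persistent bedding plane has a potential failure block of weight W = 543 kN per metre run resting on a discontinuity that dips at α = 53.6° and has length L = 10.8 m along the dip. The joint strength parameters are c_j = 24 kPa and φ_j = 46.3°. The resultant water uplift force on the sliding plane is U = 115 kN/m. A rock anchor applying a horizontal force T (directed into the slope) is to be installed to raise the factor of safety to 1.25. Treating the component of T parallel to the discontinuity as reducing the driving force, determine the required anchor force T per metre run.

T = 44 kN/m

Resolving forces along and normal to the sliding plane, with the horizontal anchor force T adding T·sinα to the effective normal force and T·cosα acting up the plane against the driving force:
FS = [c_jL + (W cosα − U + T sinα) tanφ_j] / [W sinα − T cosα]
Without the anchor: N' = 207.2 kN/m, driving T_d = 437.1 kN/m, resisting R = 24·10.8 + 207.2·tan46.3° = 476.1 kN/m, FS = 1.09.
Setting FS = 1.25 and solving for T:
1.25·(437.1 − T cos53.6°) = 476.1 + T sin53.6°·tan46.3°
T·(sin53.6°·tan46.3° + 1.25·cos53.6°) = 1.25·437.1 − 476.1
T·(0.8049·1.0464 + 1.25·0.5934) = 546.3 − 476.1 = 70.3
T·1.5840 = 70.3
T = 44.4 kN/m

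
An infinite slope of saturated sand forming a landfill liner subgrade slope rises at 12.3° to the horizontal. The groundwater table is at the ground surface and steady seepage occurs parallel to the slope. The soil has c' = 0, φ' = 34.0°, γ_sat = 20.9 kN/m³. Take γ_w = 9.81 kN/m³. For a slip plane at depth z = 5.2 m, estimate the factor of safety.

FS = 1.64

With seepage parallel to the slope and the water table at the surface, the effective normal stress on the slip plane uses the buoyant unit weight γ' = γ_sat − γ_w while the driving shear stress uses γ_sat:
FS = [c' + γ' z cos²β tanφ'] / [γ_sat z sinβ cosβ]
(For c' = 0 this reduces to FS = (γ'/γ_sat)·tanφ'/tanβ.)
γ' = 20.9 − 9.81 = 11.09 kN/m³
Numerator = 0.0 + 11.09·5.2·cos²12.3°·tan34.0° = 0.0 + 11.09·5.2·0.9546·0.6745 = 37.132 kPa
Denominator = 20.9·5.2·sin12.3°·cos12.3° = 20.9·5.2·0.2130·0.9770 = 22.621 kPa
FS = 37.132 / 22.621 = 1.642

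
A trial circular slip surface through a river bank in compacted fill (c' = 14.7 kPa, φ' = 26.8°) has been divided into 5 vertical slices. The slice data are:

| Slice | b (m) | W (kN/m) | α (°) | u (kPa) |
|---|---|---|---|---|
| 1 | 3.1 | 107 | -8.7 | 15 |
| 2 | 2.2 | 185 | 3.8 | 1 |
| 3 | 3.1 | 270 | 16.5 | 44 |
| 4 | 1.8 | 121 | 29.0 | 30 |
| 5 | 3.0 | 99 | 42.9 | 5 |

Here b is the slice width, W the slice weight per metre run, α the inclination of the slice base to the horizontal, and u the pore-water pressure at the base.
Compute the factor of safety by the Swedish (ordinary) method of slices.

FS = 2.24

Ordinary method of slices: FS = Σ[c'·Δl_i + (W_i cosα_i − u_i·Δl_i)·tanφ'] / Σ W_i sinα_i, with Δl_i = b_i / cosα_i.
Slice 1: Δl = 3.1/cos(-8.7°) = 3.136 m; N'_1 = 107·cos(-8.7°) − 15·3.136 = 58.7; c'Δl = 46.10; W sinα = -16.2
Slice 2: Δl = 2.2/cos3.8° = 2.205 m; N'_2 = 185·cos3.8° − 1·2.205 = 182.4; c'Δl = 32.41; W sinα = 12.3
Slice 3: Δl = 3.1/cos16.5° = 3.233 m; N'_3 = 270·cos16.5° − 44·3.233 = 116.6; c'Δl = 47.53; W sinα = 76.7
Slice 4: Δl = 1.8/cos29.0° = 2.058 m; N'_4 = 121·cos29.0° − 30·2.058 = 44.1; c'Δl = 30.25; W sinα = 58.7
Slice 5: Δl = 3.0/cos42.9° = 4.095 m; N'_5 = 99·cos42.9° − 5·4.095 = 52.0; c'Δl = 60.20; W sinα = 67.4
Σc'Δl = 216.5 kN/m; ΣN' = 453.9 kN/m; ΣW sinα = 198.8 kN/m
Resisting = 216.5 + 453.9·tan26.8° = 216.5 + 229.3 = 445.8 kN/m
FS = 445.8 / 198.8 = 2.242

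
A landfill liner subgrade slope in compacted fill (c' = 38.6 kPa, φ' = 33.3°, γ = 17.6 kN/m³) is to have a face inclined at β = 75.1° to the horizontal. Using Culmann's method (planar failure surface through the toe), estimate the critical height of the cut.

H_c = 27.84 m

Culmann's analysis gives the critical failure plane at α_cr = (β + φ')/2 = (75.1 + 33.3)/2 = 54.2°, and the critical height
H_c = (4c'/γ) · sinβ cosφ' / [1 − cos(β − φ')]
    = (4·38.6/17.6) · sin75.1°·cos33.3° / [1 − cos(41.8°)]
    = 8.773 · 0.9664·0.8358 / [1 − 0.7455]
    = 8.773 · 0.8077 / 0.2545
    = 27.84 m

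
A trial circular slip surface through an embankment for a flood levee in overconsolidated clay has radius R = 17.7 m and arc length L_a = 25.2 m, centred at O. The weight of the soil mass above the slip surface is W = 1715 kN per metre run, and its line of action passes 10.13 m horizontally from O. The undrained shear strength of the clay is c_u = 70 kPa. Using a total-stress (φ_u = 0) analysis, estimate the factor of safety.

FS = 1.80

Taking moments about the centre O, the resisting moment is provided by the undrained shear strength acting along the arc:
M_R = c_u·L_a·R = 70·25.20·17.7 = 31222.8 kN·m/m
M_D = W·d = 1715·10.13 = 17373.0 kN·m/m
FS = M_R / M_D = 31222.8 / 17373.0 = 1.797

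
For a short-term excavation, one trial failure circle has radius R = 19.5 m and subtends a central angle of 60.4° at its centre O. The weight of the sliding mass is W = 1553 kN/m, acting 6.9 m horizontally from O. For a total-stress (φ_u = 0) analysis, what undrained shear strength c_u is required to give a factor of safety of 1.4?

FS = c_u·L_a·R / (W·d), so c_u = FS·W·d / (L_a·R).
Arc length L_a = R·θ = 19.5·(60.4°·π/180) = 19.5·1.0542 = 20.56 m
c_u = 1.4·1553·6.9 / (20.56·19.5) = 15002.0 / 400.85 = 37.43 kPa

c_u = 37.4 kPa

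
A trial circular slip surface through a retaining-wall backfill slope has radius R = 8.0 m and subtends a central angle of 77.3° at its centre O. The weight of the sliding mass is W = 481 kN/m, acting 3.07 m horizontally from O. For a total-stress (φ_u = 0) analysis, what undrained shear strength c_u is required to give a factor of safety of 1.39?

c_u = 23.8 kPa

FS = c_u·L_a·R / (W·d), so c_u = FS·W·d / (L_a·R).
Arc length L_a = R·θ = 8.0·(77.3°·π/180) = 8.0·1.3491 = 10.79 m
c_u = 1.39·481·3.07 / (10.79·8.0) = 2052.6 / 86.34 = 23.77 kPa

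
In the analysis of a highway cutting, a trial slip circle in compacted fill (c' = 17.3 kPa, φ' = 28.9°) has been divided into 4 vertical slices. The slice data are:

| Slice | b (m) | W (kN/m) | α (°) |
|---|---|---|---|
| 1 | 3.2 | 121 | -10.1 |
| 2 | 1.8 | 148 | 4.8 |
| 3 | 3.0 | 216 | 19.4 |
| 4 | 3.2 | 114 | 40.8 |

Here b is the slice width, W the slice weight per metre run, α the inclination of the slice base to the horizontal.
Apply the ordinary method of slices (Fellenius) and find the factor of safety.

Ordinary method of slices: FS = Σ[c'·Δl_i + (W_i cosα_i)·tanφ'] / Σ W_i sinα_i, with Δl_i = b_i / cosα_i.
Slice 1: Δl = 3.2/cos(-10.1°) = 3.250 m; N'_1 = 121·cos(-10.1°) = 119.1; c'Δl = 56.23; W sinα = -21.2
Slice 2: Δl = 1.8/cos4.8° = 1.806 m; N'_2 = 148·cos4.8° = 147.5; c'Δl = 31.25; W sinα = 12.4
Slice 3: Δl = 3.0/cos19.4° = 3.181 m; N'_3 = 216·cos19.4° = 203.7; c'Δl = 55.02; W sinα = 71.7
Slice 4: Δl = 3.2/cos40.8° = 4.227 m; N'_4 = 114·cos40.8° = 86.3; c'Δl = 73.13; W sinα = 74.5
Σc'Δl = 215.6 kN/m; ΣN' = 556.6 kN/m; ΣW sinα = 137.4 kN/m
Resisting = 215.6 + 556.6·tan28.9° = 215.6 + 307.3 = 522.9 kN/m
FS = 522.9 / 137.4 = 3.806

FS = 3.81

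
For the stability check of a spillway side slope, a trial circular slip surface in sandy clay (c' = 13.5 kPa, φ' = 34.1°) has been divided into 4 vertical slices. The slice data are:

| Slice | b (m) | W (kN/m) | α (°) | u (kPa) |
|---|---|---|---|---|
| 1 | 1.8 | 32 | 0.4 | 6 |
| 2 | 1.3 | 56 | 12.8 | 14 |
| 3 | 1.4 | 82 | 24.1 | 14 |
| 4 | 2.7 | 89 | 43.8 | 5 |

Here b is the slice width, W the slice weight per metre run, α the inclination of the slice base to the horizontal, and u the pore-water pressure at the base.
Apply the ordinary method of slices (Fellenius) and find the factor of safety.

FS = 2.03

Ordinary method of slices: FS = Σ[c'·Δl_i + (W_i cosα_i − u_i·Δl_i)·tanφ'] / Σ W_i sinα_i, with Δl_i = b_i / cosα_i.
Slice 1: Δl = 1.8/cos0.4° = 1.800 m; N'_1 = 32·cos0.4° − 6·1.800 = 21.2; c'Δl = 24.30; W sinα = 0.2
Slice 2: Δl = 1.3/cos12.8° = 1.333 m; N'_2 = 56·cos12.8° − 14·1.333 = 35.9; c'Δl = 18.00; W sinα = 12.4
Slice 3: Δl = 1.4/cos24.1° = 1.534 m; N'_3 = 82·cos24.1° − 14·1.534 = 53.4; c'Δl = 20.70; W sinα = 33.5
Slice 4: Δl = 2.7/cos43.8° = 3.741 m; N'_4 = 89·cos43.8° − 5·3.741 = 45.5; c'Δl = 50.50; W sinα = 61.6
Σc'Δl = 113.5 kN/m; ΣN' = 156.1 kN/m; ΣW sinα = 107.7 kN/m
Resisting = 113.5 + 156.1·tan34.1° = 113.5 + 105.7 = 219.2 kN/m
FS = 219.2 / 107.7 = 2.035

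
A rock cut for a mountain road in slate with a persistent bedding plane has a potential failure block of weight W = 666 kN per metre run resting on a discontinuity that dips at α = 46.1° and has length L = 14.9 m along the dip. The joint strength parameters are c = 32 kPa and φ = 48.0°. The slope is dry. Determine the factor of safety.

Resolving the block weight along and normal to the plane and applying the Mohr–Coulomb strength on the joint:
N' = W cosα = 666·cos46.1° = 461.8 kN/m
Driving force T = W sinα = 666·sin46.1° = 479.9 kN/m
Resisting force R = c·L + N'·tanφ = 32·14.9 + 461.8·tan48.0° = 476.8 + 512.9 = 989.7 kN/m
FS = R / T = 989.7 / 479.9 = 2.062

FS = 2.06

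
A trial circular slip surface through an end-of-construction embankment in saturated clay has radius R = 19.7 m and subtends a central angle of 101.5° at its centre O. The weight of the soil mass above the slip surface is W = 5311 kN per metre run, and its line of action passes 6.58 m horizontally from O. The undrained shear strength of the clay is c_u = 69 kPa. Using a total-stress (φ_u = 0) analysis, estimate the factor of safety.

FS = 1.36

Taking moments about the centre O, the resisting moment is provided by the undrained shear strength acting along the arc:
Arc length L_a = R·θ = 19.7·(101.5°·π/180) = 19.7·1.7715 = 34.90 m
M_R = c_u·L_a·R = 69·34.90·19.7 = 47437.8 kN·m/m
M_D = W·d = 5311·6.58 = 34946.4 kN·m/m
FS = M_R / M_D = 47437.8 / 34946.4 = 1.357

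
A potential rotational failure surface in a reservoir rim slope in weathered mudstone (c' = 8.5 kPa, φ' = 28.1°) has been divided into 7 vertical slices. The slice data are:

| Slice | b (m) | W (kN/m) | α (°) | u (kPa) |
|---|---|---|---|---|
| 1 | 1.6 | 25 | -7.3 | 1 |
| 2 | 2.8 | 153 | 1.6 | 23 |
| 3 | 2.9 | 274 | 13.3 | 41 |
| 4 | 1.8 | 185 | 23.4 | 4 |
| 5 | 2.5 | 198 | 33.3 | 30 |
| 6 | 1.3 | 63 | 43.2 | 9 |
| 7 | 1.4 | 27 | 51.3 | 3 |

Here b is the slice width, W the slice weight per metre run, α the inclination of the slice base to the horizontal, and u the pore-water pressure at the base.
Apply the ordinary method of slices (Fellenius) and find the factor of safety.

FS = 1.37

Ordinary method of slices: FS = Σ[c'·Δl_i + (W_i cosα_i − u_i·Δl_i)·tanφ'] / Σ W_i sinα_i, with Δl_i = b_i / cosα_i.
Slice 1: Δl = 1.6/cos(-7.3°) = 1.613 m; N'_1 = 25·cos(-7.3°) − 1·1.613 = 23.2; c'Δl = 13.71; W sinα = -3.2
Slice 2: Δl = 2.8/cos1.6° = 2.801 m; N'_2 = 153·cos1.6° − 23·2.801 = 88.5; c'Δl = 23.81; W sinα = 4.3
Slice 3: Δl = 2.9/cos13.3° = 2.980 m; N'_3 = 274·cos13.3° − 41·2.980 = 144.5; c'Δl = 25.33; W sinα = 63.0
Slice 4: Δl = 1.8/cos23.4° = 1.961 m; N'_4 = 185·cos23.4° − 4·1.961 = 161.9; c'Δl = 16.67; W sinα = 73.5
Slice 5: Δl = 2.5/cos33.3° = 2.991 m; N'_5 = 198·cos33.3° − 30·2.991 = 75.8; c'Δl = 25.42; W sinα = 108.7
Slice 6: Δl = 1.3/cos43.2° = 1.783 m; N'_6 = 63·cos43.2° − 9·1.783 = 29.9; c'Δl = 15.16; W sinα = 43.1
Slice 7: Δl = 1.4/cos51.3° = 2.239 m; N'_7 = 27·cos51.3° − 3·2.239 = 10.2; c'Δl = 19.03; W sinα = 21.1
Σc'Δl = 139.1 kN/m; ΣN' = 533.9 kN/m; ΣW sinα = 310.5 kN/m
Resisting = 139.1 + 533.9·tan28.1° = 139.1 + 285.1 = 424.2 kN/m
FS = 424.2 / 310.5 = 1.366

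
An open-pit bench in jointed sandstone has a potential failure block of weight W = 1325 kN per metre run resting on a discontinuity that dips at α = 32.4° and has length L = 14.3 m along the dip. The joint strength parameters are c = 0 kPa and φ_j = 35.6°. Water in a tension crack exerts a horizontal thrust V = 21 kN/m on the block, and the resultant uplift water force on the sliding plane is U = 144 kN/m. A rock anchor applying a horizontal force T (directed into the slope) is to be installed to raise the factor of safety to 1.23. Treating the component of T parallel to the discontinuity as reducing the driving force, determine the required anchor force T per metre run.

T = 144 kN/m

Resolving forces along and normal to the sliding plane, with the horizontal anchor force T adding T·sinα to the effective normal force and T·cosα acting up the plane against the driving force:
FS = [cL + (W cosα − U − V sinα + T sinα) tanφ_j] / [W sinα + V cosα − T cosα]
Without the anchor: N' = 963.5 kN/m, driving T_d = 727.7 kN/m, resisting R = 0·14.3 + 963.5·tan35.6° = 689.8 kN/m, FS = 0.95.
Setting FS = 1.23 and solving for T:
1.23·(727.7 − T cos32.4°) = 689.8 + T sin32.4°·tan35.6°
T·(sin32.4°·tan35.6° + 1.23·cos32.4°) = 1.23·727.7 − 689.8
T·(0.5358·0.7159 + 1.23·0.8443) = 895.1 − 689.8 = 205.3
T·1.4221 = 205.3
T = 144.4 kN/m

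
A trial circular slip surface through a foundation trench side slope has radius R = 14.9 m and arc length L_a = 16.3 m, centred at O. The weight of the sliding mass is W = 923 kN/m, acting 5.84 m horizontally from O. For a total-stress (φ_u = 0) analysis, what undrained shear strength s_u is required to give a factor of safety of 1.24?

FS = s_u·L_a·R / (W·d), so s_u = FS·W·d / (L_a·R).
s_u = 1.24·923·5.84 / (16.30·14.9) = 6684.0 / 242.87 = 27.52 kPa

s_u = 27.5 kPa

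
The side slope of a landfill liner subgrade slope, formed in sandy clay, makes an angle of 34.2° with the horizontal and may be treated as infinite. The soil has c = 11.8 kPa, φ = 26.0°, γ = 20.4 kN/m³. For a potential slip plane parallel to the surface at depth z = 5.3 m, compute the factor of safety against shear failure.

FS = 0.95

For an infinite slope with a slip plane parallel to the surface (no pore pressure): FS = [c + γz cos²β tanφ] / [γz sinβ cosβ].
γz = 20.4·5.3 = 108.12 kN/m²
Numerator = 11.8 + 108.12·cos²34.2°·tan26.0° = 11.8 + 108.12·0.6841·0.4877 = 47.873 kPa
Denominator = 108.12·sin34.2°·cos34.2° = 108.12·0.5621·0.8271 = 50.264 kPa
FS = 47.873 / 50.264 = 0.952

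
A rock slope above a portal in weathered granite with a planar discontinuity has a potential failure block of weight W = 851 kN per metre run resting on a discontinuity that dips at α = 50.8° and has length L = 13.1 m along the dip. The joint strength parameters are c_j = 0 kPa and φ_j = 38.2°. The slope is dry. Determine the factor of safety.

FS = 0.64

Resolving the block weight along and normal to the plane and applying the Mohr–Coulomb strength on the joint:
N' = W cosα = 851·cos50.8° = 537.9 kN/m
Driving force T = W sinα = 851·sin50.8° = 659.5 kN/m
Resisting force R = c_j·L + N'·tanφ_j = 0·13.1 + 537.9·tan38.2° = 0.0 + 423.3 = 423.3 kN/m
FS = R / T = 423.3 / 659.5 = 0.642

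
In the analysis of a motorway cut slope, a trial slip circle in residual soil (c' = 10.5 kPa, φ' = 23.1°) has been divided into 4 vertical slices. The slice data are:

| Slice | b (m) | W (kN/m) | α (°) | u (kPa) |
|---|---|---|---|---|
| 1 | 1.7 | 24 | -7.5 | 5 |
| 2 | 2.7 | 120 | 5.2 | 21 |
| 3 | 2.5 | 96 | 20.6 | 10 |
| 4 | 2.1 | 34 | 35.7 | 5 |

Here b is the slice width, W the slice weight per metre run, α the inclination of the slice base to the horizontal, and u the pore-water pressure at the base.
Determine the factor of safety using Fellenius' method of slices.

Ordinary method of slices: FS = Σ[c'·Δl_i + (W_i cosα_i − u_i·Δl_i)·tanφ'] / Σ W_i sinα_i, with Δl_i = b_i / cosα_i.
Slice 1: Δl = 1.7/cos(-7.5°) = 1.715 m; N'_1 = 24·cos(-7.5°) − 5·1.715 = 15.2; c'Δl = 18.00; W sinα = -3.1
Slice 2: Δl = 2.7/cos5.2° = 2.711 m; N'_2 = 120·cos5.2° − 21·2.711 = 62.6; c'Δl = 28.47; W sinα = 10.9
Slice 3: Δl = 2.5/cos20.6° = 2.671 m; N'_3 = 96·cos20.6° − 10·2.671 = 63.2; c'Δl = 28.04; W sinα = 33.8
Slice 4: Δl = 2.1/cos35.7° = 2.586 m; N'_4 = 34·cos35.7° − 5·2.586 = 14.7; c'Δl = 27.15; W sinα = 19.8
Σc'Δl = 101.7 kN/m; ΣN' = 155.6 kN/m; ΣW sinα = 61.4 kN/m
Resisting = 101.7 + 155.6·tan23.1° = 101.7 + 66.4 = 168.0 kN/m
FS = 168.0 / 61.4 = 2.739

FS = 2.74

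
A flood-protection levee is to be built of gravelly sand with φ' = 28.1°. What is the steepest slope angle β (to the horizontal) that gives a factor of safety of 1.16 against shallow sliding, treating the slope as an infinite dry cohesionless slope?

β = 24.7°

For an infinite dry cohesionless slope FS = tanφ'/tanβ, so tanβ = tanφ' / FS.
tanβ = tan28.1° / 1.16 = 0.5340 / 1.16 = 0.4603
β = arctan(0.4603) = 24.72°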